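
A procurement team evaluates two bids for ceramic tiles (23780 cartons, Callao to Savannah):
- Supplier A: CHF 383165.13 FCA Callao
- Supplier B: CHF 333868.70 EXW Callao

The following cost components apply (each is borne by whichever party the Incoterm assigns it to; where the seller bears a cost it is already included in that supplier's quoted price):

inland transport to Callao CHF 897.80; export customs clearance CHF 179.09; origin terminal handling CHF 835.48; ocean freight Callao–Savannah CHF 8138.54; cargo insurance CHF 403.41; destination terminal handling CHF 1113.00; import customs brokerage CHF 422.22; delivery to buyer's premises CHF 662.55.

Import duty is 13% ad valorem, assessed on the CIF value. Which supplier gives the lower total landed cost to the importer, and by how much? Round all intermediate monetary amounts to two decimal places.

Supplier A (FCA):
CIF value = FCA price + origin terminal + freight + insurance = 383165.13 + 835.48 + 8138.54 + 403.41 = 392542.56
Import duty = 392542.56 × 13% = 51030.53
Buyer bears (A): 835.48 + 8138.54 + 403.41 + 1113.00 + 422.22 + 662.55 = 11575.20
Landed cost (A) = invoice 383165.13 + 11575.20 + duty 51030.53 = 445770.86
Supplier B (EXW):
CIF value = EXW price + inland to port + export clearance + origin terminal + freight + insurance = 333868.70 + 897.80 + 179.09 + 835.48 + 8138.54 + 403.41 = 344323.02
Import duty = 344323.02 × 13% = 44761.99
Buyer bears (B): 897.80 + 179.09 + 835.48 + 8138.54 + 403.41 + 1113.00 + 422.22 + 662.55 = 12652.09
Landed cost (B) = invoice 333868.70 + 12652.09 + duty 44761.99 = 391282.78
Difference = |445770.86 − 391282.78| = 54488.08

Supplier B is cheaper by CHF 54488.08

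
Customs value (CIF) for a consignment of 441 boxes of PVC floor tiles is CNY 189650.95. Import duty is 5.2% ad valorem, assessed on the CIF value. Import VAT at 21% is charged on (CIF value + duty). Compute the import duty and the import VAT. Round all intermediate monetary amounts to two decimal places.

Import duty = 189650.95 × 5.2% = 9861.85
VAT base = CIF + duty = 189650.95 + 9861.85 = 199512.80
Import VAT = 199512.80 × 21% = 41897.69

Import duty: CNY 9861.85; import VAT: CNY 41897.69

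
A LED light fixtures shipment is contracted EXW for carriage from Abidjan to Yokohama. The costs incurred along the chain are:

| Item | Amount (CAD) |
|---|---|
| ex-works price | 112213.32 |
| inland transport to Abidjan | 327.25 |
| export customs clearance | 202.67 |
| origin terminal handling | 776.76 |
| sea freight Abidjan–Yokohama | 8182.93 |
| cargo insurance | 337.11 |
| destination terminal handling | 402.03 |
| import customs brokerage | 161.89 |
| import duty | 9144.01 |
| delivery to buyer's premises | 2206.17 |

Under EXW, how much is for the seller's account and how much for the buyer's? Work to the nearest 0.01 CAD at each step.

EXW: the seller makes goods available at their premises; the buyer bears all onward costs.
Seller's account: goods 112213.32 = 112213.32
Buyer's account: inland to port 327.25 + export clearance 202.67 + origin terminal 776.76 + freight 8182.93 + insurance 337.11 + destination terminal 402.03 + brokerage 161.89 + duty 9144.01 + delivery 2206.17 = 21740.82

Seller: CAD 112213.32; buyer: CAD 21740.82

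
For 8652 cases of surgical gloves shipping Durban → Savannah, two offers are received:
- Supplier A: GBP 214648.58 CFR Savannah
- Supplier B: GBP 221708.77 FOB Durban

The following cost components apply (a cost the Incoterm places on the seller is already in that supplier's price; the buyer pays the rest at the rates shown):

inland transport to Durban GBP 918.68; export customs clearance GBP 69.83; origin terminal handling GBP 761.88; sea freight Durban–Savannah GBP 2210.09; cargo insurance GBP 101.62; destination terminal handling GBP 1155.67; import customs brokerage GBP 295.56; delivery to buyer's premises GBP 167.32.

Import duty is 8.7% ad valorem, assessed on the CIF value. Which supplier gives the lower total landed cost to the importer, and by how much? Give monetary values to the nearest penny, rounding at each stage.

Supplier A is cheaper by GBP 10076.79

Supplier A (CFR):
CIF value = CFR price + insurance = 214648.58 + 101.62 = 214750.20
Import duty = 214750.20 × 8.7% = 18683.27
Buyer bears (A): 101.62 + 1155.67 + 295.56 + 167.32 = 1720.17
Landed cost (A) = invoice 214648.58 + 1720.17 + duty 18683.27 = 235052.02
Supplier B (FOB):
CIF value = FOB price + freight + insurance = 221708.77 + 2210.09 + 101.62 = 224020.48
Import duty = 224020.48 × 8.7% = 19489.78
Buyer bears (B): 2210.09 + 101.62 + 1155.67 + 295.56 + 167.32 = 3930.26
Landed cost (B) = invoice 221708.77 + 3930.26 + duty 19489.78 = 245128.81
Difference = |235052.02 − 245128.81| = 10076.79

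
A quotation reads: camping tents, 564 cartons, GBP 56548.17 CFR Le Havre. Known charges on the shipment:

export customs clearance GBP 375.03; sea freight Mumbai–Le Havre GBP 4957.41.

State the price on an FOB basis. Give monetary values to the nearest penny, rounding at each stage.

Not relevant to the conversion: export clearance — on the seller under both CFR and FOB; already in the CFR price and stays in the FOB price.
From CFR to FOB, the seller no longer bears: freight.
FOB price = 56548.17 − 4957.41 = 51590.76

FOB price: GBP 51590.76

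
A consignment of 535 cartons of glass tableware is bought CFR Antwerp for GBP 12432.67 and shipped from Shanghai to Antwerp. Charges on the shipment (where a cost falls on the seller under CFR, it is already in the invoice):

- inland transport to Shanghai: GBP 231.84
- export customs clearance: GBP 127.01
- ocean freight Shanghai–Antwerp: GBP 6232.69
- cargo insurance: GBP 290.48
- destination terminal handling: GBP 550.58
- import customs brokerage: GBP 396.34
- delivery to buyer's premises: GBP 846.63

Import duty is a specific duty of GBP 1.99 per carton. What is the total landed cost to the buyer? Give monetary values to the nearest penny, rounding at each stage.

CFR: the seller pays costs through ocean freight to the destination port, but not insurance.
Already in the invoice (seller's account under CFR): inland to port, export clearance, freight — exclude.
CIF value = CFR price + insurance = 12432.67 + 290.48 = 12723.15
Import duty = 535 × 1.99 = 1064.65
Buyer bears: insurance 290.48 + destination terminal 550.58 + brokerage 396.34 + delivery 846.63 + duty 1064.65 = 3148.68
Landed cost = invoice 12432.67 + 3148.68 = 15581.35

Total landed cost: GBP 15581.35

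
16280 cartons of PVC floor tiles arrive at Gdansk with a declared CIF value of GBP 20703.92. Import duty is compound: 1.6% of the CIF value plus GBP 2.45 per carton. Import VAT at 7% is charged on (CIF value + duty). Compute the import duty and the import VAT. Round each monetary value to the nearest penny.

Import duty: GBP 40217.26; import VAT: GBP 4264.48

Ad valorem component: 20703.92 × 1.6% = 331.26
Specific component: 16280 × 2.45 = 39886.00
Import duty = 331.26 + 39886.00 = 40217.26
VAT base = CIF + duty = 20703.92 + 40217.26 = 60921.18
Import VAT = 60921.18 × 7% = 4264.48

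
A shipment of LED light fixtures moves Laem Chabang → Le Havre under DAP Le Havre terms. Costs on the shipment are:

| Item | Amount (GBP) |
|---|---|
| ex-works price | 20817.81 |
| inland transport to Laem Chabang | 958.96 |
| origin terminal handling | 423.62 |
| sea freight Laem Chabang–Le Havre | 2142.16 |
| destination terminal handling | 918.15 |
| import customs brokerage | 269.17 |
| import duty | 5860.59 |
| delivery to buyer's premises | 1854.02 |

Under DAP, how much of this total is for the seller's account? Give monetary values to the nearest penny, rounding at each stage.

DAP: the seller bears all costs to the named destination except import duty and clearance.
Seller's account: goods 20817.81 + inland to port 958.96 + origin terminal 423.62 + freight 2142.16 + destination terminal 918.15 + delivery 1854.02 = 27114.72
Buyer's account: brokerage 269.17 + duty 5860.59 = 6129.76

Seller's account: GBP 27114.72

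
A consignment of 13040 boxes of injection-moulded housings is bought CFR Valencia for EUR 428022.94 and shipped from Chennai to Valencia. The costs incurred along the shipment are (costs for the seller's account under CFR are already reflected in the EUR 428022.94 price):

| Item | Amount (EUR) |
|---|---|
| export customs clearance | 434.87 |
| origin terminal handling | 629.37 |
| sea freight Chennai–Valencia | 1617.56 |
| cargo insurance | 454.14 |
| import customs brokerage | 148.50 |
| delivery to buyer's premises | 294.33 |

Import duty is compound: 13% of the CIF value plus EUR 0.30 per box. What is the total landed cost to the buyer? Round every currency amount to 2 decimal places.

Total landed cost: EUR 488533.93

CFR: the seller pays costs through ocean freight to the destination port, but not insurance.
Already in the invoice (seller's account under CFR): export clearance, origin terminal, freight — exclude.
CIF value = CFR price + insurance = 428022.94 + 454.14 = 428477.08
Ad valorem component: 428477.08 × 13% = 55702.02
Specific component: 13040 × 0.30 = 3912.00
Import duty = 55702.02 + 3912.00 = 59614.02
Buyer bears: insurance 454.14 + brokerage 148.50 + delivery 294.33 + duty 59614.02 = 60510.99
Landed cost = invoice 428022.94 + 60510.99 = 488533.93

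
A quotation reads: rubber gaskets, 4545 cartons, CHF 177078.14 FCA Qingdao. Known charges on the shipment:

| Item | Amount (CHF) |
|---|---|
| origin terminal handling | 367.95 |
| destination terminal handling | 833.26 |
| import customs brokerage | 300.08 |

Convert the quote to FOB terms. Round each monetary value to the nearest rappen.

FOB price: CHF 177446.09

Not relevant to the conversion: brokerage, destination terminal — on the buyer under both terms; not part of either seller's price.
From FCA to FOB, the seller additionally bears: origin terminal.
FOB price = 177078.14 + 367.95 = 177446.09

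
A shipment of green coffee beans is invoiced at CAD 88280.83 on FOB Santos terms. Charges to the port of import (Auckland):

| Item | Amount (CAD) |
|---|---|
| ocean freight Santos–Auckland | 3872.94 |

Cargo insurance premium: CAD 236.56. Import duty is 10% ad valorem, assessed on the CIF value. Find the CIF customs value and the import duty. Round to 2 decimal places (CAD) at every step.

CIF = FOB price + freight + insurance
CIF = 88280.83 + 3872.94 + 236.56 = 92390.33
Import duty = 92390.33 × 10% = 9239.03

CIF value: CAD 92390.33; import duty: CAD 9239.03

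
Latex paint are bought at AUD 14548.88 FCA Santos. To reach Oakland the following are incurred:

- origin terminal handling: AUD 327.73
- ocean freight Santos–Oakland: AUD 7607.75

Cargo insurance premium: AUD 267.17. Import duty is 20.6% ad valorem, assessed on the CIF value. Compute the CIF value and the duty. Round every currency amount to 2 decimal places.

CIF value: AUD 22751.53; import duty: AUD 4686.82

CIF = FCA price + pre-shipment costs + freight + insurance
CIF = 14548.88 + 327.73 + 7607.75 + 267.17 = 22751.53
Import duty = 22751.53 × 20.6% = 4686.82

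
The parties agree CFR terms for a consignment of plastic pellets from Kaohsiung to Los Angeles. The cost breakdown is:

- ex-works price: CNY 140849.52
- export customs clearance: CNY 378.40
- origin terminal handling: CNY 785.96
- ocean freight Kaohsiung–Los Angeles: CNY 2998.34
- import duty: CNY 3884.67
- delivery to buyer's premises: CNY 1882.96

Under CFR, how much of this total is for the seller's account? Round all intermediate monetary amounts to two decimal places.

Seller's account: CNY 145012.22

CFR: the seller pays costs through ocean freight to the destination port, but not insurance.
Seller's account: goods 140849.52 + export clearance 378.40 + origin terminal 785.96 + freight 2998.34 = 145012.22
Buyer's account: duty 3884.67 + delivery 1882.96 = 5767.63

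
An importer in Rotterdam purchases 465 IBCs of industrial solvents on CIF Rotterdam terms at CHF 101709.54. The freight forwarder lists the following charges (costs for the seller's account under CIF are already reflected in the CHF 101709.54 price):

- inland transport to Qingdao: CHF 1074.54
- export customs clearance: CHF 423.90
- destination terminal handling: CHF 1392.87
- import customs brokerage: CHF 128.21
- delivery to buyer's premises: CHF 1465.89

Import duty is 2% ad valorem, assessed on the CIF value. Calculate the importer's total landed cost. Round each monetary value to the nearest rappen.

CIF: the seller pays costs through ocean freight and marine insurance to the destination port.
Already in the invoice (seller's account under CIF): inland to port, export clearance — exclude.
The CIF price already equals the CIF value: 101709.54
Import duty = 101709.54 × 2% = 2034.19
Buyer bears: destination terminal 1392.87 + brokerage 128.21 + delivery 1465.89 + duty 2034.19 = 5021.16
Landed cost = invoice 101709.54 + 5021.16 = 106730.70

Total landed cost: CHF 106730.70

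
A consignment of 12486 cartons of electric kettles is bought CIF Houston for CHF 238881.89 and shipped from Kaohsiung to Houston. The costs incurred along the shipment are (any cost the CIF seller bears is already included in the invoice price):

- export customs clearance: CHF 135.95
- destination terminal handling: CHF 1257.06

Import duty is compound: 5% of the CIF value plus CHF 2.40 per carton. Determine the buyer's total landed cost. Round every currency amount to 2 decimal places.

Total landed cost: CHF 282049.44

CIF: the seller pays costs through ocean freight and marine insurance to the destination port.
Already in the invoice (seller's account under CIF): export clearance — exclude.
The CIF price already equals the CIF value: 238881.89
Ad valorem component: 238881.89 × 5% = 11944.09
Specific component: 12486 × 2.40 = 29966.40
Import duty = 11944.09 + 29966.40 = 41910.49
Buyer bears: destination terminal 1257.06 + duty 41910.49 = 43167.55
Landed cost = invoice 238881.89 + 43167.55 = 282049.44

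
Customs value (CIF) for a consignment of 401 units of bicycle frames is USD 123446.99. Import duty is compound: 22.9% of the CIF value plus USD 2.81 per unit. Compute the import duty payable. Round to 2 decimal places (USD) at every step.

Import duty: USD 29396.17

Ad valorem component: 123446.99 × 22.9% = 28269.36
Specific component: 401 × 2.81 = 1126.81
Import duty = 28269.36 + 1126.81 = 29396.17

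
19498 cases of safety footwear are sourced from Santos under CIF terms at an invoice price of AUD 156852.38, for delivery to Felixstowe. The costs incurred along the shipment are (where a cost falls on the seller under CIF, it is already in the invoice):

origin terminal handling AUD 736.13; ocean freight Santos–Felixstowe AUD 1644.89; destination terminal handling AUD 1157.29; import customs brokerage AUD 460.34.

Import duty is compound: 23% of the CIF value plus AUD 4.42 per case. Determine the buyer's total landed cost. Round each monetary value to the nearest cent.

Total landed cost: AUD 280727.22

CIF: the seller pays costs through ocean freight and marine insurance to the destination port.
Already in the invoice (seller's account under CIF): origin terminal, freight — exclude.
The CIF price already equals the CIF value: 156852.38
Ad valorem component: 156852.38 × 23% = 36076.05
Specific component: 19498 × 4.42 = 86181.16
Import duty = 36076.05 + 86181.16 = 122257.21
Buyer bears: destination terminal 1157.29 + brokerage 460.34 + duty 122257.21 = 123874.84
Landed cost = invoice 156852.38 + 123874.84 = 280727.22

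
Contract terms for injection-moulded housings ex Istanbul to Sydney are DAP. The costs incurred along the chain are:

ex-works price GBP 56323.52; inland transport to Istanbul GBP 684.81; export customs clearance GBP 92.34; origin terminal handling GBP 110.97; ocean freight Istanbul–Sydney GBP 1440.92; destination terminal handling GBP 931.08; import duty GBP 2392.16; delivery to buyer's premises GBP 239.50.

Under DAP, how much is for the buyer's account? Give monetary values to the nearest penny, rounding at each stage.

DAP: the seller bears all costs to the named destination except import duty and clearance.
Seller's account: goods 56323.52 + inland to port 684.81 + export clearance 92.34 + origin terminal 110.97 + freight 1440.92 + destination terminal 931.08 + delivery 239.50 = 59823.14
Buyer's account: duty 2392.16 = 2392.16

Buyer's account: GBP 2392.16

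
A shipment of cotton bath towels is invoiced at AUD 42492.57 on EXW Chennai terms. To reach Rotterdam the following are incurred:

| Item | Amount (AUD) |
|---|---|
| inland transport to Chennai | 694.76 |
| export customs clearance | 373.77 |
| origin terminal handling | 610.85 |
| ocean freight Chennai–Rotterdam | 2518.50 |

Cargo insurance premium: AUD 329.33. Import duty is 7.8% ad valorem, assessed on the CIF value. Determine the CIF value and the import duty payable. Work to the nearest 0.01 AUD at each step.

CIF = EXW price + pre-shipment costs + freight + insurance
CIF = 42492.57 + 694.76 + 373.77 + 610.85 + 2518.50 + 329.33 = 47019.78
Import duty = 47019.78 × 7.8% = 3667.54

CIF value: AUD 47019.78; import duty: AUD 3667.54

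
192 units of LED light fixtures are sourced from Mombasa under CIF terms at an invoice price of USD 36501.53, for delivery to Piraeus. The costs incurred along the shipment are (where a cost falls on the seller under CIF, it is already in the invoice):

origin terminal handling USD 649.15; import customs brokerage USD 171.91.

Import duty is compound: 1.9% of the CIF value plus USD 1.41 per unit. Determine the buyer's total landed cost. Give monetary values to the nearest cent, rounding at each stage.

CIF: the seller pays costs through ocean freight and marine insurance to the destination port.
Already in the invoice (seller's account under CIF): origin terminal — exclude.
The CIF price already equals the CIF value: 36501.53
Ad valorem component: 36501.53 × 1.9% = 693.53
Specific component: 192 × 1.41 = 270.72
Import duty = 693.53 + 270.72 = 964.25
Buyer bears: brokerage 171.91 + duty 964.25 = 1136.16
Landed cost = invoice 36501.53 + 1136.16 = 37637.69

Total landed cost: USD 37637.69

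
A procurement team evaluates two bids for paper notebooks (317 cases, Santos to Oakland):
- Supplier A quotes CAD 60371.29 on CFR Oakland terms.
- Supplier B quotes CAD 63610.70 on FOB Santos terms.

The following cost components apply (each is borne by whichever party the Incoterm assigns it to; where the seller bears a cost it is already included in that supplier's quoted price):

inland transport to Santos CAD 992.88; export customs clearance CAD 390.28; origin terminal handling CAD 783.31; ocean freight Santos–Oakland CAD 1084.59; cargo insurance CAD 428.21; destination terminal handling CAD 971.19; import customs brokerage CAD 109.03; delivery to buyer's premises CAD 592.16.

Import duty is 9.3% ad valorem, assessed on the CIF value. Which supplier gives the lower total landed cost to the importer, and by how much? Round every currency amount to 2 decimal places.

Supplier A is cheaper by CAD 4726.14

Supplier A (CFR):
CIF value = CFR price + insurance = 60371.29 + 428.21 = 60799.50
Import duty = 60799.50 × 9.3% = 5654.35
Buyer bears (A): 428.21 + 971.19 + 109.03 + 592.16 = 2100.59
Landed cost (A) = invoice 60371.29 + 2100.59 + duty 5654.35 = 68126.23
Supplier B (FOB):
CIF value = FOB price + freight + insurance = 63610.70 + 1084.59 + 428.21 = 65123.50
Import duty = 65123.50 × 9.3% = 6056.49
Buyer bears (B): 1084.59 + 428.21 + 971.19 + 109.03 + 592.16 = 3185.18
Landed cost (B) = invoice 63610.70 + 3185.18 + duty 6056.49 = 72852.37
Difference = |68126.23 − 72852.37| = 4726.14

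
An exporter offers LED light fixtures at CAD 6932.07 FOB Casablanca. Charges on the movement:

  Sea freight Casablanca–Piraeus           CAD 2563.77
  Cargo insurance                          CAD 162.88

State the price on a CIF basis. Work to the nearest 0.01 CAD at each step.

CIF price: CAD 9658.72

From FOB to CIF, the seller additionally bears: freight, insurance.
CIF price = 6932.07 + 2563.77 + 162.88 = 9658.72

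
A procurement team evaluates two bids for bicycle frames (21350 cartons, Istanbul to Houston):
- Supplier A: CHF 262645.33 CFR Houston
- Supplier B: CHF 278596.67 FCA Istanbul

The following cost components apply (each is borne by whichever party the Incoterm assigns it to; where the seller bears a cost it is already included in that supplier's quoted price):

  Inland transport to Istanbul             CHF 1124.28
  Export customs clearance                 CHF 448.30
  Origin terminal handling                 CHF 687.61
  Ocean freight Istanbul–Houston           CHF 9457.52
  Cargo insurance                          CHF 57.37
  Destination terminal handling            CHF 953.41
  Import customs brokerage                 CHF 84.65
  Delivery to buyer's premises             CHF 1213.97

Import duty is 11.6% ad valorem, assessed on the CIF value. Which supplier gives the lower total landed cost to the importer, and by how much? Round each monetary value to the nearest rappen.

Supplier A (CFR):
CIF value = CFR price + insurance = 262645.33 + 57.37 = 262702.70
Import duty = 262702.70 × 11.6% = 30473.51
Buyer bears (A): 57.37 + 953.41 + 84.65 + 1213.97 = 2309.40
Landed cost (A) = invoice 262645.33 + 2309.40 + duty 30473.51 = 295428.24
Supplier B (FCA):
CIF value = FCA price + origin terminal + freight + insurance = 278596.67 + 687.61 + 9457.52 + 57.37 = 288799.17
Import duty = 288799.17 × 11.6% = 33500.70
Buyer bears (B): 687.61 + 9457.52 + 57.37 + 953.41 + 84.65 + 1213.97 = 12454.53
Landed cost (B) = invoice 278596.67 + 12454.53 + duty 33500.70 = 324551.90
Difference = |295428.24 − 324551.90| = 29123.66

Supplier A is cheaper by CHF 29123.66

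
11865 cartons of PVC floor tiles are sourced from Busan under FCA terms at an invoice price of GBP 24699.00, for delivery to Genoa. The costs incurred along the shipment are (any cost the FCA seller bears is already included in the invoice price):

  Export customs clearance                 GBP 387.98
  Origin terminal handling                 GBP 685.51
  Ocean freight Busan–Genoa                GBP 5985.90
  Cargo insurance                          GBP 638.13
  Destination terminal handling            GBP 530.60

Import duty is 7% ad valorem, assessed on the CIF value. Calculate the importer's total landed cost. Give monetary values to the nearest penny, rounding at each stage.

Total landed cost: GBP 34779.74

FCA: the seller delivers export-cleared goods to the carrier; the buyer bears costs from that point.
Already in the invoice (seller's account under FCA): export clearance — exclude.
CIF value = FCA price + origin terminal + freight + insurance = 24699.00 + 685.51 + 5985.90 + 638.13 = 32008.54
Import duty = 32008.54 × 7% = 2240.60
Buyer bears: origin terminal 685.51 + freight 5985.90 + insurance 638.13 + destination terminal 530.60 + duty 2240.60 = 10080.74
Landed cost = invoice 24699.00 + 10080.74 = 34779.74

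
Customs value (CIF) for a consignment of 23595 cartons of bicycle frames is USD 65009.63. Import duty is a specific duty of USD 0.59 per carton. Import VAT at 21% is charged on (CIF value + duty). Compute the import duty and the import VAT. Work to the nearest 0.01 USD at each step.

Import duty: USD 13921.05; import VAT: USD 16575.44

Import duty = 23595 × 0.59 = 13921.05
VAT base = CIF + duty = 65009.63 + 13921.05 = 78930.68
Import VAT = 78930.68 × 21% = 16575.44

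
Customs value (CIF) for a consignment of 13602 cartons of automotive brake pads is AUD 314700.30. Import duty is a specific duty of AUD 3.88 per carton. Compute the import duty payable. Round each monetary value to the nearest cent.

Import duty: AUD 52775.76

Import duty = 13602 × 3.88 = 52775.76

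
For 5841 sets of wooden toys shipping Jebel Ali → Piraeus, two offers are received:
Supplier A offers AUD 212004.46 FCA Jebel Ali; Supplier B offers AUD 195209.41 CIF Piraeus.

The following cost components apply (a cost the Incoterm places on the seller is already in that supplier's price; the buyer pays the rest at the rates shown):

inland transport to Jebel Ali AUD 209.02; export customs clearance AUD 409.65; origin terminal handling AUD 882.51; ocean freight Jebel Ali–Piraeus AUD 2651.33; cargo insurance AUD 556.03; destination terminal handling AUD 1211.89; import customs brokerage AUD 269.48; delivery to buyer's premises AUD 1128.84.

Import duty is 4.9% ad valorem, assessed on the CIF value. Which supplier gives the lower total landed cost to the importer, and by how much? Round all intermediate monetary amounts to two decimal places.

Supplier B is cheaper by AUD 21908.28

Supplier A (FCA):
CIF value = FCA price + origin terminal + freight + insurance = 212004.46 + 882.51 + 2651.33 + 556.03 = 216094.33
Import duty = 216094.33 × 4.9% = 10588.62
Buyer bears (A): 882.51 + 2651.33 + 556.03 + 1211.89 + 269.48 + 1128.84 = 6700.08
Landed cost (A) = invoice 212004.46 + 6700.08 + duty 10588.62 = 229293.16
Supplier B (CIF):
The CIF price already equals the CIF value: 195209.41
Import duty = 195209.41 × 4.9% = 9565.26
Buyer bears (B): 1211.89 + 269.48 + 1128.84 = 2610.21
Landed cost (B) = invoice 195209.41 + 2610.21 + duty 9565.26 = 207384.88
Difference = |229293.16 − 207384.88| = 21908.28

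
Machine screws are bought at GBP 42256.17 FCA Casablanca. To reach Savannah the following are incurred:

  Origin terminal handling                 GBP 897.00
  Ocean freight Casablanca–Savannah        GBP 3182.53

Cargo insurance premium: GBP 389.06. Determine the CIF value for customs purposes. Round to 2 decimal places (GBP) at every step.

CIF value: GBP 46724.76

CIF = FCA price + pre-shipment costs + freight + insurance
CIF = 42256.17 + 897.00 + 3182.53 + 389.06 = 46724.76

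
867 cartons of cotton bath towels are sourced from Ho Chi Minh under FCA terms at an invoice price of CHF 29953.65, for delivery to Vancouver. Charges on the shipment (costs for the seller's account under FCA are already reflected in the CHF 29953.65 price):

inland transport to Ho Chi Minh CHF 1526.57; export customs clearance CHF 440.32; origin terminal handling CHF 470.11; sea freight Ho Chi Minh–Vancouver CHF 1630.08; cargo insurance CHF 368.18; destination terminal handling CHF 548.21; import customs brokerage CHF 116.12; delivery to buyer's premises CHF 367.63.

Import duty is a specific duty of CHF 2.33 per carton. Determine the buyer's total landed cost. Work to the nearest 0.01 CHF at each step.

Total landed cost: CHF 35474.09

FCA: the seller delivers export-cleared goods to the carrier; the buyer bears costs from that point.
Already in the invoice (seller's account under FCA): inland to port, export clearance — exclude.
CIF value = FCA price + origin terminal + freight + insurance = 29953.65 + 470.11 + 1630.08 + 368.18 = 32422.02
Import duty = 867 × 2.33 = 2020.11
Buyer bears: origin terminal 470.11 + freight 1630.08 + insurance 368.18 + destination terminal 548.21 + brokerage 116.12 + delivery 367.63 + duty 2020.11 = 5520.44
Landed cost = invoice 29953.65 + 5520.44 = 35474.09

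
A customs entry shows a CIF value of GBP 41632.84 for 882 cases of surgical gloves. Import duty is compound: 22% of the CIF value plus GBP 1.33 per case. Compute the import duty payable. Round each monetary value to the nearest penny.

Ad valorem component: 41632.84 × 22% = 9159.22
Specific component: 882 × 1.33 = 1173.06
Import duty = 9159.22 + 1173.06 = 10332.28

Import duty: GBP 10332.28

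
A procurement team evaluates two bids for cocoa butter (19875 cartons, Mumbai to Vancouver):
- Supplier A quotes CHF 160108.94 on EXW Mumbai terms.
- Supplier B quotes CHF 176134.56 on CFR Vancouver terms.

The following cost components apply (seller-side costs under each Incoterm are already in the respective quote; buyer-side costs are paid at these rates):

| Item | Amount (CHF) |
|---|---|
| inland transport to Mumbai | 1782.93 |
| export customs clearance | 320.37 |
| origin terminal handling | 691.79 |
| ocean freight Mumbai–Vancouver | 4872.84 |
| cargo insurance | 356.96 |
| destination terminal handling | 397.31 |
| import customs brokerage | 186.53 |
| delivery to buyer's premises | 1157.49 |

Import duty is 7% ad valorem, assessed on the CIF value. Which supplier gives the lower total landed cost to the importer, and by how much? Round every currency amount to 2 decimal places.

Supplier A is cheaper by CHF 8942.73

Supplier A (EXW):
CIF value = EXW price + inland to port + export clearance + origin terminal + freight + insurance = 160108.94 + 1782.93 + 320.37 + 691.79 + 4872.84 + 356.96 = 168133.83
Import duty = 168133.83 × 7% = 11769.37
Buyer bears (A): 1782.93 + 320.37 + 691.79 + 4872.84 + 356.96 + 397.31 + 186.53 + 1157.49 = 9766.22
Landed cost (A) = invoice 160108.94 + 9766.22 + duty 11769.37 = 181644.53
Supplier B (CFR):
CIF value = CFR price + insurance = 176134.56 + 356.96 = 176491.52
Import duty = 176491.52 × 7% = 12354.41
Buyer bears (B): 356.96 + 397.31 + 186.53 + 1157.49 = 2098.29
Landed cost (B) = invoice 176134.56 + 2098.29 + duty 12354.41 = 190587.26
Difference = |181644.53 − 190587.26| = 8942.73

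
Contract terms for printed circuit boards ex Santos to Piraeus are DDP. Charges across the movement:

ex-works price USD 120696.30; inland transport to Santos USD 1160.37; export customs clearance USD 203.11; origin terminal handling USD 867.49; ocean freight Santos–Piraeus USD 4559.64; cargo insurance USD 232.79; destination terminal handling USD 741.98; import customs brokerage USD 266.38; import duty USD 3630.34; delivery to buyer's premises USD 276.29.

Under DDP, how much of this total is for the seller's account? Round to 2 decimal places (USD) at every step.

DDP: the seller bears all costs including import duty.
Seller's account: goods 120696.30 + inland to port 1160.37 + export clearance 203.11 + origin terminal 867.49 + freight 4559.64 + insurance 232.79 + destination terminal 741.98 + brokerage 266.38 + duty 3630.34 + delivery 276.29 = 132634.69
Buyer's account: 0.00

Seller's account: USD 132634.69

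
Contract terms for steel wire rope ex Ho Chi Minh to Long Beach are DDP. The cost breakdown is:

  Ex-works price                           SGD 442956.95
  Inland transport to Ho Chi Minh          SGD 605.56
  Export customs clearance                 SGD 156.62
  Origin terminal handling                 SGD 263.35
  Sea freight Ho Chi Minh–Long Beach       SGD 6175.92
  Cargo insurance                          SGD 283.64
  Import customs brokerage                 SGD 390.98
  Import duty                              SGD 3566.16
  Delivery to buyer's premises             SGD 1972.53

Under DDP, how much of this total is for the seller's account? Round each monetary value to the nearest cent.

Seller's account: SGD 456371.71

DDP: the seller bears all costs including import duty.
Seller's account: goods 442956.95 + inland to port 605.56 + export clearance 156.62 + origin terminal 263.35 + freight 6175.92 + insurance 283.64 + brokerage 390.98 + duty 3566.16 + delivery 1972.53 = 456371.71
Buyer's account: 0.00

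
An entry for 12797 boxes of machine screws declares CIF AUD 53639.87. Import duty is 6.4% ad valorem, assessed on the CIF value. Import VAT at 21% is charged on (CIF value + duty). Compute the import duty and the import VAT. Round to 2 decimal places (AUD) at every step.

Import duty: AUD 3432.95; import VAT: AUD 11985.29

Import duty = 53639.87 × 6.4% = 3432.95
VAT base = CIF + duty = 53639.87 + 3432.95 = 57072.82
Import VAT = 57072.82 × 21% = 11985.29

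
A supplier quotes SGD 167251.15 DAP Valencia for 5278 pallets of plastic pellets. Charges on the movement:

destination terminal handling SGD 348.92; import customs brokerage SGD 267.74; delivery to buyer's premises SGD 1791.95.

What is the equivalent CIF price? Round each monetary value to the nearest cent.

CIF price: SGD 165110.28

Not relevant to the conversion: brokerage — on the buyer under both terms; not part of either seller's price.
From DAP to CIF, the seller no longer bears: destination terminal, delivery.
CIF price = 167251.15 − 348.92 − 1791.95 = 165110.28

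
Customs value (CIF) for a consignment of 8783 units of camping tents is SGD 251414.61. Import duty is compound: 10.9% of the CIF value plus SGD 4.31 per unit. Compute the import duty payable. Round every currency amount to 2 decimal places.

Import duty: SGD 65258.92

Ad valorem component: 251414.61 × 10.9% = 27404.19
Specific component: 8783 × 4.31 = 37854.73
Import duty = 27404.19 + 37854.73 = 65258.92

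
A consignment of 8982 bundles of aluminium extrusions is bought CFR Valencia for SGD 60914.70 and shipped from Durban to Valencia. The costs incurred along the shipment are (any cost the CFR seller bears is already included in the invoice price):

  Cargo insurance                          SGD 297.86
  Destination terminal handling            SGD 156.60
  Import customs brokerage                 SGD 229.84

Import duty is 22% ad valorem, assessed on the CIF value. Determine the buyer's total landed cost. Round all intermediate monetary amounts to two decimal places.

CFR: the seller pays costs through ocean freight to the destination port, but not insurance.
CIF value = CFR price + insurance = 60914.70 + 297.86 = 61212.56
Import duty = 61212.56 × 22% = 13466.76
Buyer bears: insurance 297.86 + destination terminal 156.60 + brokerage 229.84 + duty 13466.76 = 14151.06
Landed cost = invoice 60914.70 + 14151.06 = 75065.76

Total landed cost: SGD 75065.76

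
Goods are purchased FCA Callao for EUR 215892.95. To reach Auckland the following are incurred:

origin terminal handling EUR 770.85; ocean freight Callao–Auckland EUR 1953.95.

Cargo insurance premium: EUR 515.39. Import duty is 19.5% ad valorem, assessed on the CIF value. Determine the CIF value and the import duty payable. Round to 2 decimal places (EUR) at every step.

CIF = FCA price + pre-shipment costs + freight + insurance
CIF = 215892.95 + 770.85 + 1953.95 + 515.39 = 219133.14
Import duty = 219133.14 × 19.5% = 42730.96

CIF value: EUR 219133.14; import duty: EUR 42730.96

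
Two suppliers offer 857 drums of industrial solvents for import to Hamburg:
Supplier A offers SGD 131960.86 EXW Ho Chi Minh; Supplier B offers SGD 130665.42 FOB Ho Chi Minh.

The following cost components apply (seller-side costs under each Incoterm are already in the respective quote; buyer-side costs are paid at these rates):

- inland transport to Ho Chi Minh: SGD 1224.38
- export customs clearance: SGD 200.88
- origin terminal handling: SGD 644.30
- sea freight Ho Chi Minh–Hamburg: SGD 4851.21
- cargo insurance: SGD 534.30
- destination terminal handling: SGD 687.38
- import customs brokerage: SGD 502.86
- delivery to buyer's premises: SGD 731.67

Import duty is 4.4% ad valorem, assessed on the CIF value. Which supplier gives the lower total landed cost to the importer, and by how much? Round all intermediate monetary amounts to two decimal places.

Supplier B is cheaper by SGD 3513.06

Supplier A (EXW):
CIF value = EXW price + inland to port + export clearance + origin terminal + freight + insurance = 131960.86 + 1224.38 + 200.88 + 644.30 + 4851.21 + 534.30 = 139415.93
Import duty = 139415.93 × 4.4% = 6134.30
Buyer bears (A): 1224.38 + 200.88 + 644.30 + 4851.21 + 534.30 + 687.38 + 502.86 + 731.67 = 9376.98
Landed cost (A) = invoice 131960.86 + 9376.98 + duty 6134.30 = 147472.14
Supplier B (FOB):
CIF value = FOB price + freight + insurance = 130665.42 + 4851.21 + 534.30 = 136050.93
Import duty = 136050.93 × 4.4% = 5986.24
Buyer bears (B): 4851.21 + 534.30 + 687.38 + 502.86 + 731.67 = 7307.42
Landed cost (B) = invoice 130665.42 + 7307.42 + duty 5986.24 = 143959.08
Difference = |147472.14 − 143959.08| = 3513.06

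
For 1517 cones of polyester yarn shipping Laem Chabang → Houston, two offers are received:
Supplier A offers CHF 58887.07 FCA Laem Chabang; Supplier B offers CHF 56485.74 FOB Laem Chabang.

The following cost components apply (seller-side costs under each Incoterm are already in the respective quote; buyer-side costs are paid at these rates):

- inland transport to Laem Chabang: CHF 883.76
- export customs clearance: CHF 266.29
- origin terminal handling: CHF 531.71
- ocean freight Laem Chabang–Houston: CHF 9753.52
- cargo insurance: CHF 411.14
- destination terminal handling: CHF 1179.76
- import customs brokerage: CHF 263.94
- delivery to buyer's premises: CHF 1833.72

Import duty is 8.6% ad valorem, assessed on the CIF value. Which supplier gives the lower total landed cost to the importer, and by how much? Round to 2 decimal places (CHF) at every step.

Supplier A (FCA):
CIF value = FCA price + origin terminal + freight + insurance = 58887.07 + 531.71 + 9753.52 + 411.14 = 69583.44
Import duty = 69583.44 × 8.6% = 5984.18
Buyer bears (A): 531.71 + 9753.52 + 411.14 + 1179.76 + 263.94 + 1833.72 = 13973.79
Landed cost (A) = invoice 58887.07 + 13973.79 + duty 5984.18 = 78845.04
Supplier B (FOB):
CIF value = FOB price + freight + insurance = 56485.74 + 9753.52 + 411.14 = 66650.40
Import duty = 66650.40 × 8.6% = 5731.93
Buyer bears (B): 9753.52 + 411.14 + 1179.76 + 263.94 + 1833.72 = 13442.08
Landed cost (B) = invoice 56485.74 + 13442.08 + duty 5731.93 = 75659.75
Difference = |78845.04 − 75659.75| = 3185.29

Supplier B is cheaper by CHF 3185.29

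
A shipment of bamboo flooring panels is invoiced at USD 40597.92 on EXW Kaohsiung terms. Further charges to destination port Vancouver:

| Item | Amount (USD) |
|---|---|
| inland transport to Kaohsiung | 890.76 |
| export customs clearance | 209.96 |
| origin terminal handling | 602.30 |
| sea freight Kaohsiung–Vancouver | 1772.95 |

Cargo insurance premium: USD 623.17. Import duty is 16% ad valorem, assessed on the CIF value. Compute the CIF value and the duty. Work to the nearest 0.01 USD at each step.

CIF value: USD 44697.06; import duty: USD 7151.53

CIF = EXW price + pre-shipment costs + freight + insurance
CIF = 40597.92 + 890.76 + 209.96 + 602.30 + 1772.95 + 623.17 = 44697.06
Import duty = 44697.06 × 16% = 7151.53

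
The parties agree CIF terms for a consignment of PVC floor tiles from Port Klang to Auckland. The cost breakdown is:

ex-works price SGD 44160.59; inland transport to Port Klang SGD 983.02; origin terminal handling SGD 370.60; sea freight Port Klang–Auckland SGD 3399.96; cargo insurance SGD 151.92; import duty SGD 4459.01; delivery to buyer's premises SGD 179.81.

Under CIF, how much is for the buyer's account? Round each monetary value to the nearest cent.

Buyer's account: SGD 4638.82

CIF: the seller pays costs through ocean freight and marine insurance to the destination port.
Seller's account: goods 44160.59 + inland to port 983.02 + origin terminal 370.60 + freight 3399.96 + insurance 151.92 = 49066.09
Buyer's account: duty 4459.01 + delivery 179.81 = 4638.82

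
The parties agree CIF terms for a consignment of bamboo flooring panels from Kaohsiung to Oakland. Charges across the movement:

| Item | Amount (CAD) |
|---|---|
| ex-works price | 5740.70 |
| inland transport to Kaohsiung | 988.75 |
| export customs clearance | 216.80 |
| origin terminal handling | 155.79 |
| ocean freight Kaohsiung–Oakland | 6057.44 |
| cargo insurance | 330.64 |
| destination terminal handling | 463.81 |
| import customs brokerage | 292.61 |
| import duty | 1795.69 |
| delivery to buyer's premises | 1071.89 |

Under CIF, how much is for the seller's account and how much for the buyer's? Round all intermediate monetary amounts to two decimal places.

Seller: CAD 13490.12; buyer: CAD 3624.00

CIF: the seller pays costs through ocean freight and marine insurance to the destination port.
Seller's account: goods 5740.70 + inland to port 988.75 + export clearance 216.80 + origin terminal 155.79 + freight 6057.44 + insurance 330.64 = 13490.12
Buyer's account: destination terminal 463.81 + brokerage 292.61 + duty 1795.69 + delivery 1071.89 = 3624.00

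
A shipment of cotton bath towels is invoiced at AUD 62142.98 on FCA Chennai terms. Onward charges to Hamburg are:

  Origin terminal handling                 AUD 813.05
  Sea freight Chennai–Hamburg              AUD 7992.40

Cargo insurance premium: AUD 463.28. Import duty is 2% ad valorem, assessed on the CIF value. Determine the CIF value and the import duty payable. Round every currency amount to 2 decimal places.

CIF value: AUD 71411.71; import duty: AUD 1428.23

CIF = FCA price + pre-shipment costs + freight + insurance
CIF = 62142.98 + 813.05 + 7992.40 + 463.28 = 71411.71
Import duty = 71411.71 × 2% = 1428.23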